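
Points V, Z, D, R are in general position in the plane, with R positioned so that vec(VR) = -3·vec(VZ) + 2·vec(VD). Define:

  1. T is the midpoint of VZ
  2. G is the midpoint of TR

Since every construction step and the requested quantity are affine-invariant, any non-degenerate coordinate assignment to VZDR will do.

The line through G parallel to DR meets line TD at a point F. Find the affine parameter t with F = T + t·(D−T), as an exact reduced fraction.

t = 1/2

Choose coordinates V = (0, 0), Z = (1, 0), D = (0, 1), R = (-3, 2).
1. T is the midpoint of VZ ⇒ T = (1/2, 0)
2. G is the midpoint of TR ⇒ G = (-5/4, 1)
through G parallel to DR: direction (-3, 1); meets TD at F = (1/4, 1/2)
F = T + t·(D−T) with t = 1/2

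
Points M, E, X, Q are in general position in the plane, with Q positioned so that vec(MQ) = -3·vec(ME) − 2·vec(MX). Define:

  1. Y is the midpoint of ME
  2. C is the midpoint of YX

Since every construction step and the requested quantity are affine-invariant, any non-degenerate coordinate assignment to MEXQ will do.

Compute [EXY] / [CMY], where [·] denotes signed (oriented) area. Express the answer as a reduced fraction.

[EXY]:[CMY] = 2

Choose coordinates M = (0, 0), E = (1, 0), X = (0, 1), Q = (-3, -2).
1. Y is the midpoint of ME ⇒ Y = (1/2, 0)
2. C is the midpoint of YX ⇒ C = (1/4, 1/2)
2·[EXY] = 1/2, 2·[CMY] = 1/4
[EXY]:[CMY] = 1/2:1/4 = 2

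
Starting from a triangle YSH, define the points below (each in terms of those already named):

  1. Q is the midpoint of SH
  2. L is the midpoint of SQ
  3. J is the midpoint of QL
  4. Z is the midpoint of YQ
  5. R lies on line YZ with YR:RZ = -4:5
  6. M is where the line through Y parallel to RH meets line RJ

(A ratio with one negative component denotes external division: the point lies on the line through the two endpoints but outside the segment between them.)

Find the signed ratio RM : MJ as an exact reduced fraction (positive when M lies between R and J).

Work in coordinates with Y = (0, 0), S = (1, 0), H = (0, 1).
1. Q is the midpoint of SH ⇒ Q = (1/2, 1/2)
2. L is the midpoint of SQ ⇒ L = (3/4, 1/4)
3. J is the midpoint of QL ⇒ J = (5/8, 3/8)
4. Z is the midpoint of YQ ⇒ Z = (1/4, 1/4)
5. R lies on line YZ with YR:RZ = -4:5 ⇒ R = (-1, -1)
6. M is where the line through Y parallel to RH meets line RJ ⇒ M = (-2/15, -4/15)
M = R + t·(J−R) with t = 8/15, so RM:MJ = t:(1−t) = 8/15:7/15

RM:MJ = 8/7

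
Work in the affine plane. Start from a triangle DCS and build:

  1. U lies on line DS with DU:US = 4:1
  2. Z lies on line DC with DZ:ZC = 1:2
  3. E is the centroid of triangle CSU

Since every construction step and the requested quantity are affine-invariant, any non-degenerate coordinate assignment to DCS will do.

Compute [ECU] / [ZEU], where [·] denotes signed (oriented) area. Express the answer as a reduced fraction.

[ECU]:[ZEU] = -1/3

Work in coordinates with D = (0, 0), C = (1, 0), S = (0, 1).
1. U lies on line DS with DU:US = 4:1 ⇒ U = (0, 4/5)
2. Z lies on line DC with DZ:ZC = 1:2 ⇒ Z = (1/3, 0)
3. E is the centroid of triangle CSU ⇒ E = (1/3, 3/5)
2·[ECU] = -1/15, 2·[ZEU] = 1/5
[ECU]:[ZEU] = -1/15:1/5 = -1/3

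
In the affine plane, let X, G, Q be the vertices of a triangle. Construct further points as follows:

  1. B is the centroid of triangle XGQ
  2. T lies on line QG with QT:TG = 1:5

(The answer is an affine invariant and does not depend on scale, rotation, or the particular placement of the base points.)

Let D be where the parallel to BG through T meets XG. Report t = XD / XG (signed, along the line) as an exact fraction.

Choose coordinates X = (0, 0), G = (1, 0), Q = (0, 1).
1. B is the centroid of triangle XGQ ⇒ B = (1/3, 1/3)
2. T lies on line QG with QT:TG = 1:5 ⇒ T = (1/6, 5/6)
through T parallel to BG: direction (2/3, -1/3); meets XG at D = (11/6, 0)
D = X + t·(G−X) with t = 11/6

t = 11/6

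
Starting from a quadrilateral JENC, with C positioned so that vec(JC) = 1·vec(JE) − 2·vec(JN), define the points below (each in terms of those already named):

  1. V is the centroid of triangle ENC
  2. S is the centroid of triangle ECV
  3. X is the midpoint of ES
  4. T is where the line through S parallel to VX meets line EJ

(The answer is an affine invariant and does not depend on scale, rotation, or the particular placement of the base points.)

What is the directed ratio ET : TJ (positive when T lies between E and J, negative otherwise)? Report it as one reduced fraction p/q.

ET:TJ = -4/3

Choose coordinates J = (0, 0), E = (1, 0), N = (0, 1), C = (1, -2).
1. V is the centroid of triangle ENC ⇒ V = (2/3, -1/3)
2. S is the centroid of triangle ECV ⇒ S = (8/9, -7/9)
3. X is the midpoint of ES ⇒ X = (17/18, -7/18)
4. T is where the line through S parallel to VX meets line EJ ⇒ T = (-3, 0)
T = E + t·(J−E) with t = 4, so ET:TJ = t:(1−t) = 4:-3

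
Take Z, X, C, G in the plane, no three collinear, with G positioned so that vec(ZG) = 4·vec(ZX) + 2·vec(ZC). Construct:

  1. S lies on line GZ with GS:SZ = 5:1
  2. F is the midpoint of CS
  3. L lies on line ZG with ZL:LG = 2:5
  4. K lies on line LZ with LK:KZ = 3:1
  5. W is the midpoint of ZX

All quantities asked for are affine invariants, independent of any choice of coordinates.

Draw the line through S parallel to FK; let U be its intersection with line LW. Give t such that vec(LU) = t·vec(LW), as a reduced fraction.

t = 10/13

Set Z = (0, 0), X = (1, 0), C = (0, 1), G = (4, 2); any affine frame gives the same invariant.
1. S lies on line GZ with GS:SZ = 5:1 ⇒ S = (2/3, 1/3)
2. F is the midpoint of CS ⇒ F = (1/3, 2/3)
3. L lies on line ZG with ZL:LG = 2:5 ⇒ L = (8/7, 4/7)
4. K lies on line LZ with LK:KZ = 3:1 ⇒ K = (2/7, 1/7)
5. W is the midpoint of ZX ⇒ W = (1/2, 0)
through S parallel to FK: direction (-1/21, -11/21); meets LW at U = (59/91, 12/91)
U = L + t·(W−L) with t = 10/13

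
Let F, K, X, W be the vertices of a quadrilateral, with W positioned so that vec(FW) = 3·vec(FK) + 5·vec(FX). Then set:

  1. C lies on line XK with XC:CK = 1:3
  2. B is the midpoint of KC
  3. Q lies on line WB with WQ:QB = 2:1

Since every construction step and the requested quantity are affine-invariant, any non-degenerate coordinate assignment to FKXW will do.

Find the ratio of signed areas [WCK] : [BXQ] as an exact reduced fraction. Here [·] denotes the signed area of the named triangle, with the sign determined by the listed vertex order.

[WCK]:[BXQ] = -18/5

Choose coordinates F = (0, 0), K = (1, 0), X = (0, 1), W = (3, 5).
1. C lies on line XK with XC:CK = 1:3 ⇒ C = (1/4, 3/4)
2. B is the midpoint of KC ⇒ B = (5/8, 3/8)
3. Q lies on line WB with WQ:QB = 2:1 ⇒ Q = (17/12, 23/12)
2·[WCK] = 21/4, 2·[BXQ] = -35/24
[WCK]:[BXQ] = 21/4:-35/24 = -18/5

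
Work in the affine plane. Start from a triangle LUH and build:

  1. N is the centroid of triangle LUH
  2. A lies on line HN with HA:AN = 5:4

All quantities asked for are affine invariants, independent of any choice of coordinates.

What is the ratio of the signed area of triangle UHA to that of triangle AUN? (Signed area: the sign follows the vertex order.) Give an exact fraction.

[UHA]:[AUN] = -5/4

Choose coordinates L = (0, 0), U = (1, 0), H = (0, 1).
1. N is the centroid of triangle LUH ⇒ N = (1/3, 1/3)
2. A lies on line HN with HA:AN = 5:4 ⇒ A = (5/27, 17/27)
2·[UHA] = 5/27, 2·[AUN] = -4/27
[UHA]:[AUN] = 5/27:-4/27 = -5/4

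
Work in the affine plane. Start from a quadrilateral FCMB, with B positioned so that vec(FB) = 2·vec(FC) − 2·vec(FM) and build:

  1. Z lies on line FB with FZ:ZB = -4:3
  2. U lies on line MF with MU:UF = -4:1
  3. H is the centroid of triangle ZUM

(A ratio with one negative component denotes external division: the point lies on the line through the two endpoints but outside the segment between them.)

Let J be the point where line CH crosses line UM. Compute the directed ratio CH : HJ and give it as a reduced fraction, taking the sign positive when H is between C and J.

CH:HJ = -5/8

Assign F = (0, 0), C = (1, 0), M = (0, 1), B = (2, -2) — the answer is frame-independent, so this choice is without loss of generality.
1. Z lies on line FB with FZ:ZB = -4:3 ⇒ Z = (8, -8)
2. U lies on line MF with MU:UF = -4:1 ⇒ U = (0, -1/3)
3. H is the centroid of triangle ZUM ⇒ H = (8/3, -22/9)
line CH meets UM at J = (0, 22/15)
H = C + t·(J−C) with t = -5/3, so CH:HJ = -5/3:8/3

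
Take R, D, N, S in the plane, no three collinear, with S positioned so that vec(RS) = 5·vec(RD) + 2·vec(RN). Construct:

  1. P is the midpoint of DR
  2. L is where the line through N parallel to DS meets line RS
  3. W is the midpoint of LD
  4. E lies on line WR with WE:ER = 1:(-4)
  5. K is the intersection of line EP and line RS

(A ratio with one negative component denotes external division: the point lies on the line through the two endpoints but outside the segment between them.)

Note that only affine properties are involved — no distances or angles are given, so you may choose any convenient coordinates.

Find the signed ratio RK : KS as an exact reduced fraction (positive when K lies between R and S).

RK:KS = -4/3

Assign R = (0, 0), D = (1, 0), N = (0, 1), S = (5, 2) — the answer is frame-independent, so this choice is without loss of generality.
1. P is the midpoint of DR ⇒ P = (1/2, 0)
2. L is where the line through N parallel to DS meets line RS ⇒ L = (-10, -4)
3. W is the midpoint of LD ⇒ W = (-9/2, -2)
4. E lies on line WR with WE:ER = 1:(-4) ⇒ E = (-6, -8/3)
5. K is the intersection of line EP and line RS ⇒ K = (20, 8)
K = R + t·(S−R) with t = 4, so RK:KS = t:(1−t) = 4:-3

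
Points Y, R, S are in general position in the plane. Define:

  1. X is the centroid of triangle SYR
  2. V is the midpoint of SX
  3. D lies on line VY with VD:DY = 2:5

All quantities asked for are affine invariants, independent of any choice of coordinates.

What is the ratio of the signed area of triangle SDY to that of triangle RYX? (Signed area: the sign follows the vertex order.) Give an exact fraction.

Choose coordinates Y = (0, 0), R = (1, 0), S = (0, 1).
1. X is the centroid of triangle SYR ⇒ X = (1/3, 1/3)
2. V is the midpoint of SX ⇒ V = (1/6, 2/3)
3. D lies on line VY with VD:DY = 2:5 ⇒ D = (5/42, 10/21)
2·[SDY] = -5/42, 2·[RYX] = -1/3
[SDY]:[RYX] = -5/42:-1/3 = 5/14

[SDY]:[RYX] = 5/14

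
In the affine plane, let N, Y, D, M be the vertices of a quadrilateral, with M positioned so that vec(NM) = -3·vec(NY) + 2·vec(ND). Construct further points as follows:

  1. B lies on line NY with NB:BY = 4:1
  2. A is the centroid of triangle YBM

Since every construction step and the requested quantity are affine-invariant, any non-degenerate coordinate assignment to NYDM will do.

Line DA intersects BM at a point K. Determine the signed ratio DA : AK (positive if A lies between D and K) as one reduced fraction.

Set N = (0, 0), Y = (1, 0), D = (0, 1), M = (-3, 2); any affine frame gives the same invariant.
1. B lies on line NY with NB:BY = 4:1 ⇒ B = (4/5, 0)
2. A is the centroid of triangle YBM ⇒ A = (-2/5, 2/3)
line DA meets BM at K = (-66/155, 20/31)
A = D + t·(K−D) with t = 31/33, so DA:AK = 31/33:2/33

DA:AK = 31/2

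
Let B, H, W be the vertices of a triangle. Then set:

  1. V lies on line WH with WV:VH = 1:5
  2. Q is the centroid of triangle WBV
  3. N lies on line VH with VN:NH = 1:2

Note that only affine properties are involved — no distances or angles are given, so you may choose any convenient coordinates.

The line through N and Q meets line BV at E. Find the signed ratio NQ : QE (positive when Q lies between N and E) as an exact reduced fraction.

Set B = (0, 0), H = (1, 0), W = (0, 1); any affine frame gives the same invariant.
1. V lies on line WH with WV:VH = 1:5 ⇒ V = (1/6, 5/6)
2. Q is the centroid of triangle WBV ⇒ Q = (1/18, 11/18)
3. N lies on line VH with VN:NH = 1:2 ⇒ N = (4/9, 5/9)
line NQ meets BV at E = (13/108, 65/108)
Q = N + t·(E−N) with t = 6/5, so NQ:QE = 6/5:-1/5

NQ:QE = -6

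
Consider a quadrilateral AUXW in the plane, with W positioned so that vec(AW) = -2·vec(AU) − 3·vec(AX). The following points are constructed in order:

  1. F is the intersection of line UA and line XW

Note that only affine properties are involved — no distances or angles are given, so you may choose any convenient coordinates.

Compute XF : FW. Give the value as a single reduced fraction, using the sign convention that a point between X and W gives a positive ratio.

XF:FW = 1/3

Assign A = (0, 0), U = (1, 0), X = (0, 1), W = (-2, -3) — the answer is frame-independent, so this choice is without loss of generality.
1. F is the intersection of line UA and line XW ⇒ F = (-1/2, 0)
F = X + t·(W−X) with t = 1/4, so XF:FW = t:(1−t) = 1/4:3/4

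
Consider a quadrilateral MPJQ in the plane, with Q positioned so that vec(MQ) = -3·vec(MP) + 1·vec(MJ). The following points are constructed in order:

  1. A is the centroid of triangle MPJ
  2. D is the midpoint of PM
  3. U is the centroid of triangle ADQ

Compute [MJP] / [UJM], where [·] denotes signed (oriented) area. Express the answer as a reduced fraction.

[MJP]:[UJM] = 18/13

Choose coordinates M = (0, 0), P = (1, 0), J = (0, 1), Q = (-3, 1).
1. A is the centroid of triangle MPJ ⇒ A = (1/3, 1/3)
2. D is the midpoint of PM ⇒ D = (1/2, 0)
3. U is the centroid of triangle ADQ ⇒ U = (-13/18, 4/9)
2·[MJP] = -1, 2·[UJM] = -13/18
[MJP]:[UJM] = -1:-13/18 = 18/13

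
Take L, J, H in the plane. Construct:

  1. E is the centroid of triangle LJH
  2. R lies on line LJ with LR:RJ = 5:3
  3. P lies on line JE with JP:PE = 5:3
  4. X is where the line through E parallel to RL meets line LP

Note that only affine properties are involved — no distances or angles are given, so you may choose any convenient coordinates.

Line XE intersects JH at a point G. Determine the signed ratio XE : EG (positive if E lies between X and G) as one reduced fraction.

Assign L = (0, 0), J = (1, 0), H = (0, 1) — the answer is frame-independent, so this choice is without loss of generality.
1. E is the centroid of triangle LJH ⇒ E = (1/3, 1/3)
2. R lies on line LJ with LR:RJ = 5:3 ⇒ R = (5/8, 0)
3. P lies on line JE with JP:PE = 5:3 ⇒ P = (7/12, 5/24)
4. X is where the line through E parallel to RL meets line LP ⇒ X = (14/15, 1/3)
line XE meets JH at G = (2/3, 1/3)
E = X + t·(G−X) with t = 9/4, so XE:EG = 9/4:-5/4

XE:EG = -9/5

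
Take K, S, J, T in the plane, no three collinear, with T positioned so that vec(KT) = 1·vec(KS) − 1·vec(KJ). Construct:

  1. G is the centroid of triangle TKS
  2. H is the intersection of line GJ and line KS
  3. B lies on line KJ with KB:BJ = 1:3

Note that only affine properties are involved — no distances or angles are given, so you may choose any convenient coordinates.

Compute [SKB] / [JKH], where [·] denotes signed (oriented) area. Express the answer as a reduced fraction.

Assign K = (0, 0), S = (1, 0), J = (0, 1), T = (1, -1) — the answer is frame-independent, so this choice is without loss of generality.
1. G is the centroid of triangle TKS ⇒ G = (2/3, -1/3)
2. H is the intersection of line GJ and line KS ⇒ H = (1/2, 0)
3. B lies on line KJ with KB:BJ = 1:3 ⇒ B = (0, 1/4)
2·[SKB] = -1/4, 2·[JKH] = 1/2
[SKB]:[JKH] = -1/4:1/2 = -1/2

[SKB]:[JKH] = -1/2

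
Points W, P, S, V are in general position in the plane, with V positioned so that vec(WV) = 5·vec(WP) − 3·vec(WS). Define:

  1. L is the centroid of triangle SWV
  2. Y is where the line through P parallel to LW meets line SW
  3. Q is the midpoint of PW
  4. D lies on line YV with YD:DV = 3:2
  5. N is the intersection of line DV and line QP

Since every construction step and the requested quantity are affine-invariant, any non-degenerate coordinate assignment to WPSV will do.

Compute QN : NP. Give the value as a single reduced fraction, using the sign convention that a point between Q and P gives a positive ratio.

Choose coordinates W = (0, 0), P = (1, 0), S = (0, 1), V = (5, -3).
1. L is the centroid of triangle SWV ⇒ L = (5/3, -2/3)
2. Y is where the line through P parallel to LW meets line SW ⇒ Y = (0, 2/5)
3. Q is the midpoint of PW ⇒ Q = (1/2, 0)
4. D lies on line YV with YD:DV = 3:2 ⇒ D = (3, -41/25)
5. N is the intersection of line DV and line QP ⇒ N = (10/17, 0)
N = Q + t·(P−Q) with t = 3/17, so QN:NP = t:(1−t) = 3/17:14/17

QN:NP = 3/14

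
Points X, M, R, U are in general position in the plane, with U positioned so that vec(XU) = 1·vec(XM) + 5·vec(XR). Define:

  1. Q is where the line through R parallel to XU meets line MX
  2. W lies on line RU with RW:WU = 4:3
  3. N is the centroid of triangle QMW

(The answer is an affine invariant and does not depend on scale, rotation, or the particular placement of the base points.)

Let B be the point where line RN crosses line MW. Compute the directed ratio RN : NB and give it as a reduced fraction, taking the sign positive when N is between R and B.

Work in coordinates with X = (0, 0), M = (1, 0), R = (0, 1), U = (1, 5).
1. Q is where the line through R parallel to XU meets line MX ⇒ Q = (-1/5, 0)
2. W lies on line RU with RW:WU = 4:3 ⇒ W = (4/7, 23/7)
3. N is the centroid of triangle QMW ⇒ N = (16/35, 23/21)
line RN meets MW at B = (160/189, 667/567)
N = R + t·(B−R) with t = 27/50, so RN:NB = 27/50:23/50

RN:NB = 27/23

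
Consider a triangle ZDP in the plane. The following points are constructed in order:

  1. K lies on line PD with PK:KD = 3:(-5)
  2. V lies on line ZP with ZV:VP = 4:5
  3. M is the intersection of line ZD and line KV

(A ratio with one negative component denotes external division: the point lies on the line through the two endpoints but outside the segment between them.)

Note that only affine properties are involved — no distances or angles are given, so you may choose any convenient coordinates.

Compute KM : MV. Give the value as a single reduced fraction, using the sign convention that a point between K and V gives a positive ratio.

KM:MV = -45/8

Choose coordinates Z = (0, 0), D = (1, 0), P = (0, 1).
1. K lies on line PD with PK:KD = 3:(-5) ⇒ K = (-3/2, 5/2)
2. V lies on line ZP with ZV:VP = 4:5 ⇒ V = (0, 4/9)
3. M is the intersection of line ZD and line KV ⇒ M = (12/37, 0)
M = K + t·(V−K) with t = 45/37, so KM:MV = t:(1−t) = 45/37:-8/37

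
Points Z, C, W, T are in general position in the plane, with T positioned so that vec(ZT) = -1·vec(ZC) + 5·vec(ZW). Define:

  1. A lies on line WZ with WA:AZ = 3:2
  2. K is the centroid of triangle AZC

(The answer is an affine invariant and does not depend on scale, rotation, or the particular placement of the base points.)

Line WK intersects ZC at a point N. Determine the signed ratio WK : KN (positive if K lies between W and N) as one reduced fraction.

Assign Z = (0, 0), C = (1, 0), W = (0, 1), T = (-1, 5) — the answer is frame-independent, so this choice is without loss of generality.
1. A lies on line WZ with WA:AZ = 3:2 ⇒ A = (0, 2/5)
2. K is the centroid of triangle AZC ⇒ K = (1/3, 2/15)
line WK meets ZC at N = (5/13, 0)
K = W + t·(N−W) with t = 13/15, so WK:KN = 13/15:2/15

WK:KN = 13/2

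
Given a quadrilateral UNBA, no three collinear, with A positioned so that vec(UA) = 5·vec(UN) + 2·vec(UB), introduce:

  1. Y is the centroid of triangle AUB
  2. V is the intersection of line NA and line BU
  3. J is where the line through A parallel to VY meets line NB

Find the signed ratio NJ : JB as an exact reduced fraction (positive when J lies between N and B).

Work in coordinates with U = (0, 0), N = (1, 0), B = (0, 1), A = (5, 2).
1. Y is the centroid of triangle AUB ⇒ Y = (5/3, 1)
2. V is the intersection of line NA and line BU ⇒ V = (0, -1/2)
3. J is where the line through A parallel to VY meets line NB ⇒ J = (35/19, -16/19)
J = N + t·(B−N) with t = -16/19, so NJ:JB = t:(1−t) = -16/19:35/19

NJ:JB = -16/35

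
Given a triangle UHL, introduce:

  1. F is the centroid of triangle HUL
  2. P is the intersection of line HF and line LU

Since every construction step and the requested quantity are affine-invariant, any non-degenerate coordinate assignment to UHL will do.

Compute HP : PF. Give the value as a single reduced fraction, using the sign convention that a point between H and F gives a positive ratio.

Work in coordinates with U = (0, 0), H = (1, 0), L = (0, 1).
1. F is the centroid of triangle HUL ⇒ F = (1/3, 1/3)
2. P is the intersection of line HF and line LU ⇒ P = (0, 1/2)
P = H + t·(F−H) with t = 3/2, so HP:PF = t:(1−t) = 3/2:-1/2

HP:PF = -3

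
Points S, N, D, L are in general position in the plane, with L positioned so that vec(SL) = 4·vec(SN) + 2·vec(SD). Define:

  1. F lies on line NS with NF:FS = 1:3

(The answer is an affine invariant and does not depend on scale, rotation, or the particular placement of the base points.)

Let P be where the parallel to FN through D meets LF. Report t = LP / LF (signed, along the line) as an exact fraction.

Set S = (0, 0), N = (1, 0), D = (0, 1), L = (4, 2); any affine frame gives the same invariant.
1. F lies on line NS with NF:FS = 1:3 ⇒ F = (3/4, 0)
through D parallel to FN: direction (1/4, 0); meets LF at P = (19/8, 1)
P = L + t·(F−L) with t = 1/2

t = 1/2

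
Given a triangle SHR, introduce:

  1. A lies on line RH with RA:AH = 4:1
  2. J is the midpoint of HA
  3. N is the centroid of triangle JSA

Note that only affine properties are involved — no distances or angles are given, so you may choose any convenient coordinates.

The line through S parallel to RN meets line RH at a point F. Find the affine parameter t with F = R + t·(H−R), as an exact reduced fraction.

Choose coordinates S = (0, 0), H = (1, 0), R = (0, 1).
1. A lies on line RH with RA:AH = 4:1 ⇒ A = (4/5, 1/5)
2. J is the midpoint of HA ⇒ J = (9/10, 1/10)
3. N is the centroid of triangle JSA ⇒ N = (17/30, 1/10)
through S parallel to RN: direction (17/30, -9/10); meets RH at F = (-17/10, 27/10)
F = R + t·(H−R) with t = -17/10

t = -17/10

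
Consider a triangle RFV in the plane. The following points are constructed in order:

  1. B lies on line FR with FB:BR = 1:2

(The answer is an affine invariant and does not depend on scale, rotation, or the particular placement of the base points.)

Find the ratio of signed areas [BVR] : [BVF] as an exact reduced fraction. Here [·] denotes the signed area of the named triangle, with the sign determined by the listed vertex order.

[BVR]:[BVF] = -2

Set R = (0, 0), F = (1, 0), V = (0, 1); any affine frame gives the same invariant.
1. B lies on line FR with FB:BR = 1:2 ⇒ B = (2/3, 0)
2·[BVR] = 2/3, 2·[BVF] = -1/3
[BVR]:[BVF] = 2/3:-1/3 = -2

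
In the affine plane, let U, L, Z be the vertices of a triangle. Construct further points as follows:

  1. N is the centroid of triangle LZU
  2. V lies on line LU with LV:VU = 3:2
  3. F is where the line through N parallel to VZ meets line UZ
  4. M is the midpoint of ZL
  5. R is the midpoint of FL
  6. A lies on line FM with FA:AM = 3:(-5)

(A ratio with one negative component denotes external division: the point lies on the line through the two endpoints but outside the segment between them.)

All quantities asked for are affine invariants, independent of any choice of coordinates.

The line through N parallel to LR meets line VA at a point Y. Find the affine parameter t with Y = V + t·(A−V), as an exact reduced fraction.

Set U = (0, 0), L = (1, 0), Z = (0, 1); any affine frame gives the same invariant.
1. N is the centroid of triangle LZU ⇒ N = (1/3, 1/3)
2. V lies on line LU with LV:VU = 3:2 ⇒ V = (2/5, 0)
3. F is where the line through N parallel to VZ meets line UZ ⇒ F = (0, 7/6)
4. M is the midpoint of ZL ⇒ M = (1/2, 1/2)
5. R is the midpoint of FL ⇒ R = (1/2, 7/12)
6. A lies on line FM with FA:AM = 3:(-5) ⇒ A = (-3/4, 13/6)
through N parallel to LR: direction (-1/2, 7/12); meets VA at Y = (13/297, 598/891)
Y = V + t·(A−V) with t = 92/297

t = 92/297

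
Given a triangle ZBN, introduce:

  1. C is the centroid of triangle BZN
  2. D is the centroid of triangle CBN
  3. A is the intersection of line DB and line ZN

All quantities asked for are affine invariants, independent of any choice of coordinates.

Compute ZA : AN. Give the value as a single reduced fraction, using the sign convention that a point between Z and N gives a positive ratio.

ZA:AN = 4

Set Z = (0, 0), B = (1, 0), N = (0, 1); any affine frame gives the same invariant.
1. C is the centroid of triangle BZN ⇒ C = (1/3, 1/3)
2. D is the centroid of triangle CBN ⇒ D = (4/9, 4/9)
3. A is the intersection of line DB and line ZN ⇒ A = (0, 4/5)
A = Z + t·(N−Z) with t = 4/5, so ZA:AN = t:(1−t) = 4/5:1/5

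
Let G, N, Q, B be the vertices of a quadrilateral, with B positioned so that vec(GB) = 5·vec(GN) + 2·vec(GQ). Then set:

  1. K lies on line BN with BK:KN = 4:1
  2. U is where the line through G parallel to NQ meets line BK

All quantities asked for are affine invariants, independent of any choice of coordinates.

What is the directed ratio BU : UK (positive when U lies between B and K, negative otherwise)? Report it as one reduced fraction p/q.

BU:UK = -35/11

Assign G = (0, 0), N = (1, 0), Q = (0, 1), B = (5, 2) — the answer is frame-independent, so this choice is without loss of generality.
1. K lies on line BN with BK:KN = 4:1 ⇒ K = (9/5, 2/5)
2. U is where the line through G parallel to NQ meets line BK ⇒ U = (1/3, -1/3)
U = B + t·(K−B) with t = 35/24, so BU:UK = t:(1−t) = 35/24:-11/24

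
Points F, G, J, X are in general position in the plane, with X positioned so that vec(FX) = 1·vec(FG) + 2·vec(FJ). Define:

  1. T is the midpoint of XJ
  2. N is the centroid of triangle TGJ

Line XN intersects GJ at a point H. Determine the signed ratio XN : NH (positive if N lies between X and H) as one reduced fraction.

XN:NH = 5

Set F = (0, 0), G = (1, 0), J = (0, 1), X = (1, 2); any affine frame gives the same invariant.
1. T is the midpoint of XJ ⇒ T = (1/2, 3/2)
2. N is the centroid of triangle TGJ ⇒ N = (1/2, 5/6)
line XN meets GJ at H = (2/5, 3/5)
N = X + t·(H−X) with t = 5/6, so XN:NH = 5/6:1/6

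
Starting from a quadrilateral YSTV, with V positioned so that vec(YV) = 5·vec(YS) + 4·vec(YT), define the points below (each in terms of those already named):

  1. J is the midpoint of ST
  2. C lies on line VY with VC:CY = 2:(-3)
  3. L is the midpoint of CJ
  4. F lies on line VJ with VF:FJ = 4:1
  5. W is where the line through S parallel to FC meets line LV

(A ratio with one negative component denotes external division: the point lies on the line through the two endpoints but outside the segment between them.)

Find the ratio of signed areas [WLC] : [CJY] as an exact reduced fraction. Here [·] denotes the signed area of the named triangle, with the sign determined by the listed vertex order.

Assign Y = (0, 0), S = (1, 0), T = (0, 1), V = (5, 4) — the answer is frame-independent, so this choice is without loss of generality.
1. J is the midpoint of ST ⇒ J = (1/2, 1/2)
2. C lies on line VY with VC:CY = 2:(-3) ⇒ C = (15, 12)
3. L is the midpoint of CJ ⇒ L = (31/4, 25/4)
4. F lies on line VJ with VF:FJ = 4:1 ⇒ F = (7/5, 6/5)
5. W is where the line through S parallel to FC meets line LV ⇒ W = (-263/9, -24)
2·[WLC] = -121/18, 2·[CJY] = 3/2
[WLC]:[CJY] = -121/18:3/2 = -121/27

[WLC]:[CJY] = -121/27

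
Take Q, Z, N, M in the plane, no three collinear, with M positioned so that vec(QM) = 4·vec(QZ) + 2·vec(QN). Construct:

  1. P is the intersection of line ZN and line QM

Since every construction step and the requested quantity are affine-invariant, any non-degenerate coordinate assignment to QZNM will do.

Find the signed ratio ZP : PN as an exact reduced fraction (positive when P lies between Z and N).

Choose coordinates Q = (0, 0), Z = (1, 0), N = (0, 1), M = (4, 2).
1. P is the intersection of line ZN and line QM ⇒ P = (2/3, 1/3)
P = Z + t·(N−Z) with t = 1/3, so ZP:PN = t:(1−t) = 1/3:2/3

ZP:PN = 1/2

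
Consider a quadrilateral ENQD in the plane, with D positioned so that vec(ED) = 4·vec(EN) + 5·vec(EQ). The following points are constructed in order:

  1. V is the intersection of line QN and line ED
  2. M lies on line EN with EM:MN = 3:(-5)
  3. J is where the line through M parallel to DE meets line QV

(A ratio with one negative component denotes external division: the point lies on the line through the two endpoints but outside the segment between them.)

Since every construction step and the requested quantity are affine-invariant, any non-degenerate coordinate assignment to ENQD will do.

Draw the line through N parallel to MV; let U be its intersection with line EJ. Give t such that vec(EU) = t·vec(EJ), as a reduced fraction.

Set E = (0, 0), N = (1, 0), Q = (0, 1), D = (4, 5); any affine frame gives the same invariant.
1. V is the intersection of line QN and line ED ⇒ V = (4/9, 5/9)
2. M lies on line EN with EM:MN = 3:(-5) ⇒ M = (-3/2, 0)
3. J is where the line through M parallel to DE meets line QV ⇒ J = (-7/18, 25/18)
through N parallel to MV: direction (35/18, 5/9); meets EJ at U = (2/27, -50/189)
U = E + t·(J−E) with t = -4/21

t = -4/21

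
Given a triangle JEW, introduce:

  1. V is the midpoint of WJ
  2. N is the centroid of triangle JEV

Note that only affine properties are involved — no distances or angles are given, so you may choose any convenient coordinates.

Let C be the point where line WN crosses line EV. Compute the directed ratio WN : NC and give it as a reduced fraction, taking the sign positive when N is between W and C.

Choose coordinates J = (0, 0), E = (1, 0), W = (0, 1).
1. V is the midpoint of WJ ⇒ V = (0, 1/2)
2. N is the centroid of triangle JEV ⇒ N = (1/3, 1/6)
line WN meets EV at C = (1/4, 3/8)
N = W + t·(C−W) with t = 4/3, so WN:NC = 4/3:-1/3

WN:NC = -4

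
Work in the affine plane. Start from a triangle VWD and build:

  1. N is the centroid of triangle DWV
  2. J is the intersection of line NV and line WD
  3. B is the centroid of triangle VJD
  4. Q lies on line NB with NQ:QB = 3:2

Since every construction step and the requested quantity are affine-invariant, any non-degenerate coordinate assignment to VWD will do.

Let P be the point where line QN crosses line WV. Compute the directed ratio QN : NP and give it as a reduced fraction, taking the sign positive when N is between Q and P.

Assign V = (0, 0), W = (1, 0), D = (0, 1) — the answer is frame-independent, so this choice is without loss of generality.
1. N is the centroid of triangle DWV ⇒ N = (1/3, 1/3)
2. J is the intersection of line NV and line WD ⇒ J = (1/2, 1/2)
3. B is the centroid of triangle VJD ⇒ B = (1/6, 1/2)
4. Q lies on line NB with NQ:QB = 3:2 ⇒ Q = (7/30, 13/30)
line QN meets WV at P = (2/3, 0)
N = Q + t·(P−Q) with t = 3/13, so QN:NP = 3/13:10/13

QN:NP = 3/10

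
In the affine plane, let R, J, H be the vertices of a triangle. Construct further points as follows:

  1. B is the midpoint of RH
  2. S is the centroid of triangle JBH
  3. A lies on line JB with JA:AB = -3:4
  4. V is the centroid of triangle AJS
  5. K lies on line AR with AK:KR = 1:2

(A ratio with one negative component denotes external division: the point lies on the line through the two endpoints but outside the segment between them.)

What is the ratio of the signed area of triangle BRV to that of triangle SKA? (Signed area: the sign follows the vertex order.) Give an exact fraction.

Work in coordinates with R = (0, 0), J = (1, 0), H = (0, 1).
1. B is the midpoint of RH ⇒ B = (0, 1/2)
2. S is the centroid of triangle JBH ⇒ S = (1/3, 1/2)
3. A lies on line JB with JA:AB = -3:4 ⇒ A = (4, -3/2)
4. V is the centroid of triangle AJS ⇒ V = (16/9, -1/3)
5. K lies on line AR with AK:KR = 1:2 ⇒ K = (8/3, -1)
2·[BRV] = 8/9, 2·[SKA] = 5/6
[BRV]:[SKA] = 8/9:5/6 = 16/15

[BRV]:[SKA] = 16/15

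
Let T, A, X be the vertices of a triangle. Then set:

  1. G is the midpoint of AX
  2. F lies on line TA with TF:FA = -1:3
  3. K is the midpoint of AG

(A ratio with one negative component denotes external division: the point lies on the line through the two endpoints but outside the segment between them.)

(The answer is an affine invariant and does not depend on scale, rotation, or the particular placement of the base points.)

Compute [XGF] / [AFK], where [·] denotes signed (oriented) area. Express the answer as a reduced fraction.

Set T = (0, 0), A = (1, 0), X = (0, 1); any affine frame gives the same invariant.
1. G is the midpoint of AX ⇒ G = (1/2, 1/2)
2. F lies on line TA with TF:FA = -1:3 ⇒ F = (-1/2, 0)
3. K is the midpoint of AG ⇒ K = (3/4, 1/4)
2·[XGF] = -3/4, 2·[AFK] = -3/8
[XGF]:[AFK] = -3/4:-3/8 = 2

[XGF]:[AFK] = 2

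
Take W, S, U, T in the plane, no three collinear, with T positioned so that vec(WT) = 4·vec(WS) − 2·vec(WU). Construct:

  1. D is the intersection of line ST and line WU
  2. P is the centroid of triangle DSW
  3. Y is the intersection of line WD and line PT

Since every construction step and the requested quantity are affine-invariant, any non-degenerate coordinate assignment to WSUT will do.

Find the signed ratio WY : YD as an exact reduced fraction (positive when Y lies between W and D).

Choose coordinates W = (0, 0), S = (1, 0), U = (0, 1), T = (4, -2).
1. D is the intersection of line ST and line WU ⇒ D = (0, 2/3)
2. P is the centroid of triangle DSW ⇒ P = (1/3, 2/9)
3. Y is the intersection of line WD and line PT ⇒ Y = (0, 14/33)
Y = W + t·(D−W) with t = 7/11, so WY:YD = t:(1−t) = 7/11:4/11

WY:YD = 7/4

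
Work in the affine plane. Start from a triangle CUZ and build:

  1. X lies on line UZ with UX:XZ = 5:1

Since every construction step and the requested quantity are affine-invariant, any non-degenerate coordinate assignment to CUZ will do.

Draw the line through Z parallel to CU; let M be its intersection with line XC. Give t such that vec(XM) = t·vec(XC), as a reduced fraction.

Assign C = (0, 0), U = (1, 0), Z = (0, 1) — the answer is frame-independent, so this choice is without loss of generality.
1. X lies on line UZ with UX:XZ = 5:1 ⇒ X = (1/6, 5/6)
through Z parallel to CU: direction (1, 0); meets XC at M = (1/5, 1)
M = X + t·(C−X) with t = -1/5

t = -1/5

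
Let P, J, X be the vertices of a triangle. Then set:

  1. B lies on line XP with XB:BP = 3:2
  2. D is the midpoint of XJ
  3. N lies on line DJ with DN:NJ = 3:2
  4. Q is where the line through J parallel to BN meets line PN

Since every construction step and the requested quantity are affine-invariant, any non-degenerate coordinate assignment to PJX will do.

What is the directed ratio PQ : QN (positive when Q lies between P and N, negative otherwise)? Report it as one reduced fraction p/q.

Work in coordinates with P = (0, 0), J = (1, 0), X = (0, 1).
1. B lies on line XP with XB:BP = 3:2 ⇒ B = (0, 2/5)
2. D is the midpoint of XJ ⇒ D = (1/2, 1/2)
3. N lies on line DJ with DN:NJ = 3:2 ⇒ N = (4/5, 1/5)
4. Q is where the line through J parallel to BN meets line PN ⇒ Q = (1/2, 1/8)
Q = P + t·(N−P) with t = 5/8, so PQ:QN = t:(1−t) = 5/8:3/8

PQ:QN = 5/3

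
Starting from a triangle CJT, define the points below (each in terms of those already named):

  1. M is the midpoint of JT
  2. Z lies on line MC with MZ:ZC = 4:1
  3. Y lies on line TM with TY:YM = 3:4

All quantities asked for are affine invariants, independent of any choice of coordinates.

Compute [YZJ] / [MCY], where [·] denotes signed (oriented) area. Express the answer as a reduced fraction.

Set C = (0, 0), J = (1, 0), T = (0, 1); any affine frame gives the same invariant.
1. M is the midpoint of JT ⇒ M = (1/2, 1/2)
2. Z lies on line MC with MZ:ZC = 4:1 ⇒ Z = (1/10, 1/10)
3. Y lies on line TM with TY:YM = 3:4 ⇒ Y = (3/14, 11/14)
2·[YZJ] = 22/35, 2·[MCY] = -2/7
[YZJ]:[MCY] = 22/35:-2/7 = -11/5

[YZJ]:[MCY] = -11/5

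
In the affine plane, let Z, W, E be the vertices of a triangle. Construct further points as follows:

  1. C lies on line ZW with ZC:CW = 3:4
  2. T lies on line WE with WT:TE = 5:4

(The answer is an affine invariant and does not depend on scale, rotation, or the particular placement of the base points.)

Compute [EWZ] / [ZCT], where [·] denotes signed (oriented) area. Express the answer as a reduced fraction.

[EWZ]:[ZCT] = -21/5

Choose coordinates Z = (0, 0), W = (1, 0), E = (0, 1).
1. C lies on line ZW with ZC:CW = 3:4 ⇒ C = (3/7, 0)
2. T lies on line WE with WT:TE = 5:4 ⇒ T = (4/9, 5/9)
2·[EWZ] = -1, 2·[ZCT] = 5/21
[EWZ]:[ZCT] = -1:5/21 = -21/5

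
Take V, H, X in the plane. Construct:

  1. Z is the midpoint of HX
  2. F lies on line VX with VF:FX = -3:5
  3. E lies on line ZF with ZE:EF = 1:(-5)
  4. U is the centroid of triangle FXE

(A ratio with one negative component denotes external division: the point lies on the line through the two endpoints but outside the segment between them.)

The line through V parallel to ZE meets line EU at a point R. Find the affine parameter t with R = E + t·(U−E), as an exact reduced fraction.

t = 9/5

Assign V = (0, 0), H = (1, 0), X = (0, 1) — the answer is frame-independent, so this choice is without loss of generality.
1. Z is the midpoint of HX ⇒ Z = (1/2, 1/2)
2. F lies on line VX with VF:FX = -3:5 ⇒ F = (0, -3/2)
3. E lies on line ZF with ZE:EF = 1:(-5) ⇒ E = (5/8, 1)
4. U is the centroid of triangle FXE ⇒ U = (5/24, 1/6)
through V parallel to ZE: direction (1/8, 1/2); meets EU at R = (-1/8, -1/2)
R = E + t·(U−E) with t = 9/5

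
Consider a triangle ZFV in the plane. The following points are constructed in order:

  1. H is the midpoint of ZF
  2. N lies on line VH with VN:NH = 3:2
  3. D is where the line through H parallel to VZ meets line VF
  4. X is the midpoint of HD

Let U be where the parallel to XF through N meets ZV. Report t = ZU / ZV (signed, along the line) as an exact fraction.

t = 11/20

Set Z = (0, 0), F = (1, 0), V = (0, 1); any affine frame gives the same invariant.
1. H is the midpoint of ZF ⇒ H = (1/2, 0)
2. N lies on line VH with VN:NH = 3:2 ⇒ N = (3/10, 2/5)
3. D is where the line through H parallel to VZ meets line VF ⇒ D = (1/2, 1/2)
4. X is the midpoint of HD ⇒ X = (1/2, 1/4)
through N parallel to XF: direction (1/2, -1/4); meets ZV at U = (0, 11/20)
U = Z + t·(V−Z) with t = 11/20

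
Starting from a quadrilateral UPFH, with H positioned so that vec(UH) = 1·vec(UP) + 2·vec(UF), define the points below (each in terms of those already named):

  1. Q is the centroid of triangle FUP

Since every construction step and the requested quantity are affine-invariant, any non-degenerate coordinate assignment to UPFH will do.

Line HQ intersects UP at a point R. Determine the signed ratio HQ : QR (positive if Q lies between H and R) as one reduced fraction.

Set U = (0, 0), P = (1, 0), F = (0, 1), H = (1, 2); any affine frame gives the same invariant.
1. Q is the centroid of triangle FUP ⇒ Q = (1/3, 1/3)
line HQ meets UP at R = (1/5, 0)
Q = H + t·(R−H) with t = 5/6, so HQ:QR = 5/6:1/6

HQ:QR = 5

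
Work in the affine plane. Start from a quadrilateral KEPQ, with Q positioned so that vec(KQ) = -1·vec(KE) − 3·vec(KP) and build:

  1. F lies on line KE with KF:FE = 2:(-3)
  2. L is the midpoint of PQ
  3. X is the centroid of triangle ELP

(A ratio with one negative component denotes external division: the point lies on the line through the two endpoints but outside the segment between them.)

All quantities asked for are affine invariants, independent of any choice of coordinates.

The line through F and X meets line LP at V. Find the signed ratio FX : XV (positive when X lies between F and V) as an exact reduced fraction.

Assign K = (0, 0), E = (1, 0), P = (0, 1), Q = (-1, -3) — the answer is frame-independent, so this choice is without loss of generality.
1. F lies on line KE with KF:FE = 2:(-3) ⇒ F = (-2, 0)
2. L is the midpoint of PQ ⇒ L = (-1/2, -1)
3. X is the centroid of triangle ELP ⇒ X = (1/6, 0)
line FX meets LP at V = (-1/4, 0)
X = F + t·(V−F) with t = 26/21, so FX:XV = 26/21:-5/21

FX:XV = -26/5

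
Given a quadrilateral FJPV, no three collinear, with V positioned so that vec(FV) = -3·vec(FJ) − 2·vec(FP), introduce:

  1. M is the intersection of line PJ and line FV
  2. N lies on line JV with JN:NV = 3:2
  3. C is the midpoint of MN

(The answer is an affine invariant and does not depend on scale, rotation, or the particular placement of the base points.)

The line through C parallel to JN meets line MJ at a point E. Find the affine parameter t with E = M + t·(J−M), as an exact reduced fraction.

Work in coordinates with F = (0, 0), J = (1, 0), P = (0, 1), V = (-3, -2).
1. M is the intersection of line PJ and line FV ⇒ M = (3/5, 2/5)
2. N lies on line JV with JN:NV = 3:2 ⇒ N = (-7/5, -6/5)
3. C is the midpoint of MN ⇒ C = (-2/5, -2/5)
through C parallel to JN: direction (-12/5, -6/5); meets MJ at E = (4/5, 1/5)
E = M + t·(J−M) with t = 1/2

t = 1/2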